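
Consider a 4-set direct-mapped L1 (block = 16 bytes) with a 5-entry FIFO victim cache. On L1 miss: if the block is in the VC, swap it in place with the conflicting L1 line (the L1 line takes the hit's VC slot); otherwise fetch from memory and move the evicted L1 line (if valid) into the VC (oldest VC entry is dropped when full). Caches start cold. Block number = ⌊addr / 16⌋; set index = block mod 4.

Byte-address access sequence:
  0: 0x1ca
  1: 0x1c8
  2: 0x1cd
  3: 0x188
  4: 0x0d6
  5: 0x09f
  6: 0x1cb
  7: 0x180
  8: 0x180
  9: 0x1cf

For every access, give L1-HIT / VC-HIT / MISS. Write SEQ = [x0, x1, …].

SEQ = [MISS, L1-HIT, L1-HIT, MISS, MISS, MISS, VC-HIT, VC-HIT, L1-HIT, VC-HIT]

#0 0x1ca→b28/s0 MISS; vc=[]
#1 0x1c8→b28/s0 L1-HIT; vc=[]
#2 0x1cd→b28/s0 L1-HIT; vc=[]
#3 0x188→b24/s0 MISS; vc=[28]
#4 0xd6→b13/s1 MISS; vc=[28]
#5 0x9f→b9/s1 MISS; vc=[28,13]
#6 0x1cb→b28/s0 VC-HIT; vc=[24,13]
#7 0x180→b24/s0 VC-HIT; vc=[28,13]
#8 0x180→b24/s0 L1-HIT; vc=[28,13]
#9 0x1cf→b28/s0 VC-HIT; vc=[24,13]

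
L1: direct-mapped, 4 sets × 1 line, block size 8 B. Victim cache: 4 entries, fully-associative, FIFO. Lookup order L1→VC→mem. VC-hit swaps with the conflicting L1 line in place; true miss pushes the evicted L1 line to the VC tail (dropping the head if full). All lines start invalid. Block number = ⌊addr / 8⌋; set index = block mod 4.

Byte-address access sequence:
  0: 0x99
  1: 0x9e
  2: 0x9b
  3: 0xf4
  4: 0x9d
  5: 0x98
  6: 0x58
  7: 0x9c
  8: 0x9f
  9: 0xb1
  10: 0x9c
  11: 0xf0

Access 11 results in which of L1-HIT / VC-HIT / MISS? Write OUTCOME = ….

  [0] addr=0x99 blk=19 s=3: MISS | VC []
  [1] addr=0x9e blk=19 s=3: L1-HIT | VC []
  [2] addr=0x9b blk=19 s=3: L1-HIT | VC []
  [3] addr=0xf4 blk=30 s=2: MISS | VC []
  [4] addr=0x9d blk=19 s=3: L1-HIT | VC []
  [5] addr=0x98 blk=19 s=3: L1-HIT | VC []
  [6] addr=0x58 blk=11 s=3: MISS | VC [19]
  [7] addr=0x9c blk=19 s=3: VC-HIT | VC [11]
  [8] addr=0x9f blk=19 s=3: L1-HIT | VC [11]
  [9] addr=0xb1 blk=22 s=2: MISS | VC [11, 30]
  [10] addr=0x9c blk=19 s=3: L1-HIT | VC [11, 30]
  [11] addr=0xf0 blk=30 s=2: VC-HIT | VC [11, 22]

OUTCOME = VC-HIT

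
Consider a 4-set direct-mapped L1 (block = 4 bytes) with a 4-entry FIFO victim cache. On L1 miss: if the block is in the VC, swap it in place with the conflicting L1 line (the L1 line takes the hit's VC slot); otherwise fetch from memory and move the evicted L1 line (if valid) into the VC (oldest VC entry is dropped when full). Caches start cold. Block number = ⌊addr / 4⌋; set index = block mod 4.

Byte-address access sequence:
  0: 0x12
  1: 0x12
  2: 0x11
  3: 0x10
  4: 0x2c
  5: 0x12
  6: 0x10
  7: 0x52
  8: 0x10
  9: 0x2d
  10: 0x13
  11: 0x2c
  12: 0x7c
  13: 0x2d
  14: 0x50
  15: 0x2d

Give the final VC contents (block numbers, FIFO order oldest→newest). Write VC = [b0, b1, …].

VC = [4, 31]

0: 0x12 (blk 4, set 0) → MISS  vc=[]
1: 0x12 (blk 4, set 0) → L1-HIT  vc=[]
2: 0x11 (blk 4, set 0) → L1-HIT  vc=[]
3: 0x10 (blk 4, set 0) → L1-HIT  vc=[]
4: 0x2c (blk 11, set 3) → MISS  vc=[]
5: 0x12 (blk 4, set 0) → L1-HIT  vc=[]
6: 0x10 (blk 4, set 0) → L1-HIT  vc=[]
7: 0x52 (blk 20, set 0) → MISS  vc=[4]
8: 0x10 (blk 4, set 0) → VC-HIT  vc=[20]
9: 0x2d (blk 11, set 3) → L1-HIT  vc=[20]
10: 0x13 (blk 4, set 0) → L1-HIT  vc=[20]
11: 0x2c (blk 11, set 3) → L1-HIT  vc=[20]
12: 0x7c (blk 31, set 3) → MISS  vc=[20, 11]
13: 0x2d (blk 11, set 3) → VC-HIT  vc=[20, 31]
14: 0x50 (blk 20, set 0) → VC-HIT  vc=[4, 31]
15: 0x2d (blk 11, set 3) → L1-HIT  vc=[4, 31]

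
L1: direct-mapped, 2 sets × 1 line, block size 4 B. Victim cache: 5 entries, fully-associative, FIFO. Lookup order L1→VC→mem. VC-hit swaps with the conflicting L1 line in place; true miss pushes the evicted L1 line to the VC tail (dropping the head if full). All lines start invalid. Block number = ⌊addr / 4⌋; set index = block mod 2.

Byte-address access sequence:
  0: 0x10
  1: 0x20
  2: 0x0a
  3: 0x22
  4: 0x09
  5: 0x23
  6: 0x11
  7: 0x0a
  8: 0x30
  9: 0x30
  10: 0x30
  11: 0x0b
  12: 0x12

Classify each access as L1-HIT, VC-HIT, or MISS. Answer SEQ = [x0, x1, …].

SEQ = [MISS, MISS, MISS, VC-HIT, VC-HIT, VC-HIT, VC-HIT, VC-HIT, MISS, L1-HIT, L1-HIT, VC-HIT, VC-HIT]

0: 0x10 (blk 4, set 0) → MISS  vc=[]
1: 0x20 (blk 8, set 0) → MISS  vc=[4]
2: 0xa (blk 2, set 0) → MISS  vc=[4, 8]
3: 0x22 (blk 8, set 0) → VC-HIT  vc=[4, 2]
4: 0x9 (blk 2, set 0) → VC-HIT  vc=[4, 8]
5: 0x23 (blk 8, set 0) → VC-HIT  vc=[4, 2]
6: 0x11 (blk 4, set 0) → VC-HIT  vc=[8, 2]
7: 0xa (blk 2, set 0) → VC-HIT  vc=[8, 4]
8: 0x30 (blk 12, set 0) → MISS  vc=[8, 4, 2]
9: 0x30 (blk 12, set 0) → L1-HIT  vc=[8, 4, 2]
10: 0x30 (blk 12, set 0) → L1-HIT  vc=[8, 4, 2]
11: 0xb (blk 2, set 0) → VC-HIT  vc=[8, 4, 12]
12: 0x12 (blk 4, set 0) → VC-HIT  vc=[8, 2, 12]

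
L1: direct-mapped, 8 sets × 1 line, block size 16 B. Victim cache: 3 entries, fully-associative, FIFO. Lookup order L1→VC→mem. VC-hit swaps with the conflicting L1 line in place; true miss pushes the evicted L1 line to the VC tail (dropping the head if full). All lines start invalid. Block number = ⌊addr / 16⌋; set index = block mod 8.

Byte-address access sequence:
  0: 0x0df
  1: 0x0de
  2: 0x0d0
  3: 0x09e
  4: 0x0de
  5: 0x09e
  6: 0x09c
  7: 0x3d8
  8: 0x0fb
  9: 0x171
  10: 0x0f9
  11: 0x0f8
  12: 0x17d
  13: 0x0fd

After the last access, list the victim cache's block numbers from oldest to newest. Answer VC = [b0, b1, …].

VC = [13, 23]

0: 0xdf (blk 13, set 5) → MISS  vc=[]
1: 0xde (blk 13, set 5) → L1-HIT  vc=[]
2: 0xd0 (blk 13, set 5) → L1-HIT  vc=[]
3: 0x9e (blk 9, set 1) → MISS  vc=[]
4: 0xde (blk 13, set 5) → L1-HIT  vc=[]
5: 0x9e (blk 9, set 1) → L1-HIT  vc=[]
6: 0x9c (blk 9, set 1) → L1-HIT  vc=[]
7: 0x3d8 (blk 61, set 5) → MISS  vc=[13]
8: 0xfb (blk 15, set 7) → MISS  vc=[13]
9: 0x171 (blk 23, set 7) → MISS  vc=[13, 15]
10: 0xf9 (blk 15, set 7) → VC-HIT  vc=[13, 23]
11: 0xf8 (blk 15, set 7) → L1-HIT  vc=[13, 23]
12: 0x17d (blk 23, set 7) → VC-HIT  vc=[13, 15]
13: 0xfd (blk 15, set 7) → VC-HIT  vc=[13, 23]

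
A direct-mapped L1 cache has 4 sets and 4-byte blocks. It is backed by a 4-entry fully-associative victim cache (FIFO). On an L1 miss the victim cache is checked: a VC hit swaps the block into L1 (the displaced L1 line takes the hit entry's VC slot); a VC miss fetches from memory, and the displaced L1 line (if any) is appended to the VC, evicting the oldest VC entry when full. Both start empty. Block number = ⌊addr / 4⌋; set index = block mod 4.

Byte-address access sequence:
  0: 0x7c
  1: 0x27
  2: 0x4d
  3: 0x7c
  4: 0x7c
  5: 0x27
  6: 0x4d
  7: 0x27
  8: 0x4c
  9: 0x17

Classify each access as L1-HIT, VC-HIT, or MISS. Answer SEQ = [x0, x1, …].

SEQ = [MISS, MISS, MISS, VC-HIT, L1-HIT, L1-HIT, VC-HIT, L1-HIT, L1-HIT, MISS]

  [0] addr=0x7c blk=31 s=3: MISS | VC []
  [1] addr=0x27 blk=9 s=1: MISS | VC []
  [2] addr=0x4d blk=19 s=3: MISS | VC [31]
  [3] addr=0x7c blk=31 s=3: VC-HIT | VC [19]
  [4] addr=0x7c blk=31 s=3: L1-HIT | VC [19]
  [5] addr=0x27 blk=9 s=1: L1-HIT | VC [19]
  [6] addr=0x4d blk=19 s=3: VC-HIT | VC [31]
  [7] addr=0x27 blk=9 s=1: L1-HIT | VC [31]
  [8] addr=0x4c blk=19 s=3: L1-HIT | VC [31]
  [9] addr=0x17 blk=5 s=1: MISS | VC [31, 9]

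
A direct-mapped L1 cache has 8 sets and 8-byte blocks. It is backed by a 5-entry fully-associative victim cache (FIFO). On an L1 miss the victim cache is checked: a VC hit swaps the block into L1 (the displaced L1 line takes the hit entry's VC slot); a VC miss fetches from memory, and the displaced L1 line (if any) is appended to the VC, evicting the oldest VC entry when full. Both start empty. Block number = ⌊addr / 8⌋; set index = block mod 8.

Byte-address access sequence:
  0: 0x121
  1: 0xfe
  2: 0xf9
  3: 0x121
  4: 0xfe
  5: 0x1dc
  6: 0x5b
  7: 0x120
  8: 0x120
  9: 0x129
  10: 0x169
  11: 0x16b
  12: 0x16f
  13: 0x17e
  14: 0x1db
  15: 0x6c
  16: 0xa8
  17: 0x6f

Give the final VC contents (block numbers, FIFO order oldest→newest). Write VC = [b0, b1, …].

#0 0x121→b36/s4 MISS; vc=[]
#1 0xfe→b31/s7 MISS; vc=[]
#2 0xf9→b31/s7 L1-HIT; vc=[]
#3 0x121→b36/s4 L1-HIT; vc=[]
#4 0xfe→b31/s7 L1-HIT; vc=[]
#5 0x1dc→b59/s3 MISS; vc=[]
#6 0x5b→b11/s3 MISS; vc=[59]
#7 0x120→b36/s4 L1-HIT; vc=[59]
#8 0x120→b36/s4 L1-HIT; vc=[59]
#9 0x129→b37/s5 MISS; vc=[59]
#10 0x169→b45/s5 MISS; vc=[59,37]
#11 0x16b→b45/s5 L1-HIT; vc=[59,37]
#12 0x16f→b45/s5 L1-HIT; vc=[59,37]
#13 0x17e→b47/s7 MISS; vc=[59,37,31]
#14 0x1db→b59/s3 VC-HIT; vc=[11,37,31]
#15 0x6c→b13/s5 MISS; vc=[11,37,31,45]
#16 0xa8→b21/s5 MISS; vc=[11,37,31,45,13]
#17 0x6f→b13/s5 VC-HIT; vc=[11,37,31,45,21]

VC = [11, 37, 31, 45, 21]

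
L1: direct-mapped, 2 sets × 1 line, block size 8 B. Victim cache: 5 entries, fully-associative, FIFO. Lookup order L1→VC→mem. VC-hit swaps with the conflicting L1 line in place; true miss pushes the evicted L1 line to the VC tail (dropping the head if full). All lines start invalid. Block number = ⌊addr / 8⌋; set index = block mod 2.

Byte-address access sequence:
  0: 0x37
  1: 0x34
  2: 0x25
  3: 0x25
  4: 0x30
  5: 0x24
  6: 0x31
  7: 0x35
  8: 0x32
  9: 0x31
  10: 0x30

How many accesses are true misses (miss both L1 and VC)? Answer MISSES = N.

MISSES = 2

#0 0x37→b6/s0 MISS; vc=[]
#1 0x34→b6/s0 L1-HIT; vc=[]
#2 0x25→b4/s0 MISS; vc=[6]
#3 0x25→b4/s0 L1-HIT; vc=[6]
#4 0x30→b6/s0 VC-HIT; vc=[4]
#5 0x24→b4/s0 VC-HIT; vc=[6]
#6 0x31→b6/s0 VC-HIT; vc=[4]
#7 0x35→b6/s0 L1-HIT; vc=[4]
#8 0x32→b6/s0 L1-HIT; vc=[4]
#9 0x31→b6/s0 L1-HIT; vc=[4]
#10 0x30→b6/s0 L1-HIT; vc=[4]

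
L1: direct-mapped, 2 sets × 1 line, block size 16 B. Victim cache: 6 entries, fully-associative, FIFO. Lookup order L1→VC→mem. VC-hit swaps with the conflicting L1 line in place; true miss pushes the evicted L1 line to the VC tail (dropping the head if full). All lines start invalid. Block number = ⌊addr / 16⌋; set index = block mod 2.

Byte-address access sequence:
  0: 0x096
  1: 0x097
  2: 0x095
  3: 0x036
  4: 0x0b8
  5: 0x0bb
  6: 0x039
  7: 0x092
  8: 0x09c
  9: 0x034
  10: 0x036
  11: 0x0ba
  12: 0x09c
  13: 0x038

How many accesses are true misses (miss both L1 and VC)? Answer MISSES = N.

MISSES = 3

  [0] addr=0x96 blk=9 s=1: MISS | VC []
  [1] addr=0x97 blk=9 s=1: L1-HIT | VC []
  [2] addr=0x95 blk=9 s=1: L1-HIT | VC []
  [3] addr=0x36 blk=3 s=1: MISS | VC [9]
  [4] addr=0xb8 blk=11 s=1: MISS | VC [9, 3]
  [5] addr=0xbb blk=11 s=1: L1-HIT | VC [9, 3]
  [6] addr=0x39 blk=3 s=1: VC-HIT | VC [9, 11]
  [7] addr=0x92 blk=9 s=1: VC-HIT | VC [3, 11]
  [8] addr=0x9c blk=9 s=1: L1-HIT | VC [3, 11]
  [9] addr=0x34 blk=3 s=1: VC-HIT | VC [9, 11]
  [10] addr=0x36 blk=3 s=1: L1-HIT | VC [9, 11]
  [11] addr=0xba blk=11 s=1: VC-HIT | VC [9, 3]
  [12] addr=0x9c blk=9 s=1: VC-HIT | VC [11, 3]
  [13] addr=0x38 blk=3 s=1: VC-HIT | VC [11, 9]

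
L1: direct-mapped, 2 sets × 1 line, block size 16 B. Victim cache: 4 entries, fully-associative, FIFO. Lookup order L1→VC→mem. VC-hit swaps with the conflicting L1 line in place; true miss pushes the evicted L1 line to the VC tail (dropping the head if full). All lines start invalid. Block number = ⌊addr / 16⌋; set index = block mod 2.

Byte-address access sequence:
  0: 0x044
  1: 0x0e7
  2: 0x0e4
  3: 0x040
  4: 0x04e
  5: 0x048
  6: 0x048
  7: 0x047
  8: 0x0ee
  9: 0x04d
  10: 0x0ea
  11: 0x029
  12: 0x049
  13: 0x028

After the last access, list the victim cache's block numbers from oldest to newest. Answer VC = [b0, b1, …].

#0 0x44→b4/s0 MISS; vc=[]
#1 0xe7→b14/s0 MISS; vc=[4]
#2 0xe4→b14/s0 L1-HIT; vc=[4]
#3 0x40→b4/s0 VC-HIT; vc=[14]
#4 0x4e→b4/s0 L1-HIT; vc=[14]
#5 0x48→b4/s0 L1-HIT; vc=[14]
#6 0x48→b4/s0 L1-HIT; vc=[14]
#7 0x47→b4/s0 L1-HIT; vc=[14]
#8 0xee→b14/s0 VC-HIT; vc=[4]
#9 0x4d→b4/s0 VC-HIT; vc=[14]
#10 0xea→b14/s0 VC-HIT; vc=[4]
#11 0x29→b2/s0 MISS; vc=[4,14]
#12 0x49→b4/s0 VC-HIT; vc=[2,14]
#13 0x28→b2/s0 VC-HIT; vc=[4,14]

VC = [4, 14]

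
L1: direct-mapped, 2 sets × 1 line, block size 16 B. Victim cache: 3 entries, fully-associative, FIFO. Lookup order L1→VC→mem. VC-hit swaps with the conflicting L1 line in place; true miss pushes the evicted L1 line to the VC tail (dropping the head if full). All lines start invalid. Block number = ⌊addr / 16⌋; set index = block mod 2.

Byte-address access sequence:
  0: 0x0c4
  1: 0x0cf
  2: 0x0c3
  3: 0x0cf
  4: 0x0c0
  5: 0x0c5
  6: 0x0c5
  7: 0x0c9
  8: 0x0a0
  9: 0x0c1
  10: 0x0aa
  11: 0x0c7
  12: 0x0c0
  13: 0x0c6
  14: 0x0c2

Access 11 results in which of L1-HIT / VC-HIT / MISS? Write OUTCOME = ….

  [0] addr=0xc4 blk=12 s=0: MISS | VC []
  [1] addr=0xcf blk=12 s=0: L1-HIT | VC []
  [2] addr=0xc3 blk=12 s=0: L1-HIT | VC []
  [3] addr=0xcf blk=12 s=0: L1-HIT | VC []
  [4] addr=0xc0 blk=12 s=0: L1-HIT | VC []
  [5] addr=0xc5 blk=12 s=0: L1-HIT | VC []
  [6] addr=0xc5 blk=12 s=0: L1-HIT | VC []
  [7] addr=0xc9 blk=12 s=0: L1-HIT | VC []
  [8] addr=0xa0 blk=10 s=0: MISS | VC [12]
  [9] addr=0xc1 blk=12 s=0: VC-HIT | VC [10]
  [10] addr=0xaa blk=10 s=0: VC-HIT | VC [12]
  [11] addr=0xc7 blk=12 s=0: VC-HIT | VC [10]
  [12] addr=0xc0 blk=12 s=0: L1-HIT | VC [10]
  [13] addr=0xc6 blk=12 s=0: L1-HIT | VC [10]
  [14] addr=0xc2 blk=12 s=0: L1-HIT | VC [10]

OUTCOME = VC-HIT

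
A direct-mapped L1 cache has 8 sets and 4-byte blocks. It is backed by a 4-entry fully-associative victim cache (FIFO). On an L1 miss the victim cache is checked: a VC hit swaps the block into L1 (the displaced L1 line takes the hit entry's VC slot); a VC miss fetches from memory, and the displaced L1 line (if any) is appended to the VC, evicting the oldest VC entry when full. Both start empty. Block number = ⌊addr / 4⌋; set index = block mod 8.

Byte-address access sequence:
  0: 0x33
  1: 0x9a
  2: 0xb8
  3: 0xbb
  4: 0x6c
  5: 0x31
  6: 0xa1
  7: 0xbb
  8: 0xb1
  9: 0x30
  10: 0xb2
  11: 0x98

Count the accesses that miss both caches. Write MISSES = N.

MISSES = 6

#0 0x33→b12/s4 MISS; vc=[]
#1 0x9a→b38/s6 MISS; vc=[]
#2 0xb8→b46/s6 MISS; vc=[38]
#3 0xbb→b46/s6 L1-HIT; vc=[38]
#4 0x6c→b27/s3 MISS; vc=[38]
#5 0x31→b12/s4 L1-HIT; vc=[38]
#6 0xa1→b40/s0 MISS; vc=[38]
#7 0xbb→b46/s6 L1-HIT; vc=[38]
#8 0xb1→b44/s4 MISS; vc=[38,12]
#9 0x30→b12/s4 VC-HIT; vc=[38,44]
#10 0xb2→b44/s4 VC-HIT; vc=[38,12]
#11 0x98→b38/s6 VC-HIT; vc=[46,12]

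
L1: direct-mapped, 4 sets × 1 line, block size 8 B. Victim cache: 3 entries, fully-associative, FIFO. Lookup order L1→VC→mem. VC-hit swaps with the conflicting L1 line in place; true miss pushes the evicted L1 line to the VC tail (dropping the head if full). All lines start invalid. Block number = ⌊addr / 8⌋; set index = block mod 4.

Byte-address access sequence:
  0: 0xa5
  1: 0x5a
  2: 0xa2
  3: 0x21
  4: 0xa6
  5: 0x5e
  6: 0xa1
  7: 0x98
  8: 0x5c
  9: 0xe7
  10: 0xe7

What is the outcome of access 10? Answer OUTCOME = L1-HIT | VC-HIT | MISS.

#0 0xa5→b20/s0 MISS; vc=[]
#1 0x5a→b11/s3 MISS; vc=[]
#2 0xa2→b20/s0 L1-HIT; vc=[]
#3 0x21→b4/s0 MISS; vc=[20]
#4 0xa6→b20/s0 VC-HIT; vc=[4]
#5 0x5e→b11/s3 L1-HIT; vc=[4]
#6 0xa1→b20/s0 L1-HIT; vc=[4]
#7 0x98→b19/s3 MISS; vc=[4,11]
#8 0x5c→b11/s3 VC-HIT; vc=[4,19]
#9 0xe7→b28/s0 MISS; vc=[4,19,20]
#10 0xe7→b28/s0 L1-HIT; vc=[4,19,20]

OUTCOME = L1-HIT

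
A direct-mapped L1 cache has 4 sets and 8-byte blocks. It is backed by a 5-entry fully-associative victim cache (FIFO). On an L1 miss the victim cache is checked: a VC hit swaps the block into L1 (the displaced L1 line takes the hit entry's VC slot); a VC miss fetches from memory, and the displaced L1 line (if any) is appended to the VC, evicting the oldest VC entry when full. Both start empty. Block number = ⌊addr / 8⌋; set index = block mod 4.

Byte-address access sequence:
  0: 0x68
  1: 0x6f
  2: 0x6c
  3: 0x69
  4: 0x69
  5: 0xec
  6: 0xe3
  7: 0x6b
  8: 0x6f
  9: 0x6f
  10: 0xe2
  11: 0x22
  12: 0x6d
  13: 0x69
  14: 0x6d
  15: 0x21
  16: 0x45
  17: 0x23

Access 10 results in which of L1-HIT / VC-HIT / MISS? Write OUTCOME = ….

  [0] addr=0x68 blk=13 s=1: MISS | VC []
  [1] addr=0x6f blk=13 s=1: L1-HIT | VC []
  [2] addr=0x6c blk=13 s=1: L1-HIT | VC []
  [3] addr=0x69 blk=13 s=1: L1-HIT | VC []
  [4] addr=0x69 blk=13 s=1: L1-HIT | VC []
  [5] addr=0xec blk=29 s=1: MISS | VC [13]
  [6] addr=0xe3 blk=28 s=0: MISS | VC [13]
  [7] addr=0x6b blk=13 s=1: VC-HIT | VC [29]
  [8] addr=0x6f blk=13 s=1: L1-HIT | VC [29]
  [9] addr=0x6f blk=13 s=1: L1-HIT | VC [29]
  [10] addr=0xe2 blk=28 s=0: L1-HIT | VC [29]
  [11] addr=0x22 blk=4 s=0: MISS | VC [29, 28]
  [12] addr=0x6d blk=13 s=1: L1-HIT | VC [29, 28]
  [13] addr=0x69 blk=13 s=1: L1-HIT | VC [29, 28]
  [14] addr=0x6d blk=13 s=1: L1-HIT | VC [29, 28]
  [15] addr=0x21 blk=4 s=0: L1-HIT | VC [29, 28]
  [16] addr=0x45 blk=8 s=0: MISS | VC [29, 28, 4]
  [17] addr=0x23 blk=4 s=0: VC-HIT | VC [29, 28, 8]

OUTCOME = L1-HIT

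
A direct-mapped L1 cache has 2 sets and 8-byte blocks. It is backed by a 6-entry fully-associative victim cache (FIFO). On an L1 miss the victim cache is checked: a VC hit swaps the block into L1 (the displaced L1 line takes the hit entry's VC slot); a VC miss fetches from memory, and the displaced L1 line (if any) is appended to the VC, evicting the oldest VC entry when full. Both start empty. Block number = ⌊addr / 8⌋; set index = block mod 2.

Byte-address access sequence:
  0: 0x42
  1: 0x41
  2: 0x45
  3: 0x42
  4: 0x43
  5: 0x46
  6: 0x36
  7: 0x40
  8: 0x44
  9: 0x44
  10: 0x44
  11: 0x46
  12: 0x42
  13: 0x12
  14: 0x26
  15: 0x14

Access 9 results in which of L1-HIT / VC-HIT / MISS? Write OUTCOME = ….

OUTCOME = L1-HIT

0: 0x42 (blk 8, set 0) → MISS  vc=[]
1: 0x41 (blk 8, set 0) → L1-HIT  vc=[]
2: 0x45 (blk 8, set 0) → L1-HIT  vc=[]
3: 0x42 (blk 8, set 0) → L1-HIT  vc=[]
4: 0x43 (blk 8, set 0) → L1-HIT  vc=[]
5: 0x46 (blk 8, set 0) → L1-HIT  vc=[]
6: 0x36 (blk 6, set 0) → MISS  vc=[8]
7: 0x40 (blk 8, set 0) → VC-HIT  vc=[6]
8: 0x44 (blk 8, set 0) → L1-HIT  vc=[6]
9: 0x44 (blk 8, set 0) → L1-HIT  vc=[6]
10: 0x44 (blk 8, set 0) → L1-HIT  vc=[6]
11: 0x46 (blk 8, set 0) → L1-HIT  vc=[6]
12: 0x42 (blk 8, set 0) → L1-HIT  vc=[6]
13: 0x12 (blk 2, set 0) → MISS  vc=[6, 8]
14: 0x26 (blk 4, set 0) → MISS  vc=[6, 8, 2]
15: 0x14 (blk 2, set 0) → VC-HIT  vc=[6, 8, 4]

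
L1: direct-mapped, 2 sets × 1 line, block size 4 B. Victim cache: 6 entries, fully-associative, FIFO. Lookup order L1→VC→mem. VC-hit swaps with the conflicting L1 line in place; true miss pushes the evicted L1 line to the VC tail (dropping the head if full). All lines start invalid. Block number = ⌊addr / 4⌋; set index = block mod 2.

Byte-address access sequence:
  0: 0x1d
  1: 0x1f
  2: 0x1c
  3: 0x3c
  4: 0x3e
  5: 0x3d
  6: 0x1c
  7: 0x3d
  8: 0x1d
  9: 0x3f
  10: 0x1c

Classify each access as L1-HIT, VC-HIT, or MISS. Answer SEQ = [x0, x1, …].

SEQ = [MISS, L1-HIT, L1-HIT, MISS, L1-HIT, L1-HIT, VC-HIT, VC-HIT, VC-HIT, VC-HIT, VC-HIT]

0: 0x1d (blk 7, set 1) → MISS  vc=[]
1: 0x1f (blk 7, set 1) → L1-HIT  vc=[]
2: 0x1c (blk 7, set 1) → L1-HIT  vc=[]
3: 0x3c (blk 15, set 1) → MISS  vc=[7]
4: 0x3e (blk 15, set 1) → L1-HIT  vc=[7]
5: 0x3d (blk 15, set 1) → L1-HIT  vc=[7]
6: 0x1c (blk 7, set 1) → VC-HIT  vc=[15]
7: 0x3d (blk 15, set 1) → VC-HIT  vc=[7]
8: 0x1d (blk 7, set 1) → VC-HIT  vc=[15]
9: 0x3f (blk 15, set 1) → VC-HIT  vc=[7]
10: 0x1c (blk 7, set 1) → VC-HIT  vc=[15]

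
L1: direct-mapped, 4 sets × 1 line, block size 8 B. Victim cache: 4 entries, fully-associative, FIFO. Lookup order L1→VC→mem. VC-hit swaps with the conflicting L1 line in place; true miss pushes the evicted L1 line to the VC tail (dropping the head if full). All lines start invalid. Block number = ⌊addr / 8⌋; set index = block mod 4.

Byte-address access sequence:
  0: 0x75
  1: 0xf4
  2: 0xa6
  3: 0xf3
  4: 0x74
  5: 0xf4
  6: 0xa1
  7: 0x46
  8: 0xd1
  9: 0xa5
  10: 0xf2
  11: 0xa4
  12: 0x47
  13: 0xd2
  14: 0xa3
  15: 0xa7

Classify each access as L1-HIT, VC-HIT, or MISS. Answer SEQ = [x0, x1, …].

SEQ = [MISS, MISS, MISS, L1-HIT, VC-HIT, VC-HIT, L1-HIT, MISS, MISS, VC-HIT, VC-HIT, L1-HIT, VC-HIT, VC-HIT, VC-HIT, L1-HIT]

#0 0x75→b14/s2 MISS; vc=[]
#1 0xf4→b30/s2 MISS; vc=[14]
#2 0xa6→b20/s0 MISS; vc=[14]
#3 0xf3→b30/s2 L1-HIT; vc=[14]
#4 0x74→b14/s2 VC-HIT; vc=[30]
#5 0xf4→b30/s2 VC-HIT; vc=[14]
#6 0xa1→b20/s0 L1-HIT; vc=[14]
#7 0x46→b8/s0 MISS; vc=[14,20]
#8 0xd1→b26/s2 MISS; vc=[14,20,30]
#9 0xa5→b20/s0 VC-HIT; vc=[14,8,30]
#10 0xf2→b30/s2 VC-HIT; vc=[14,8,26]
#11 0xa4→b20/s0 L1-HIT; vc=[14,8,26]
#12 0x47→b8/s0 VC-HIT; vc=[14,20,26]
#13 0xd2→b26/s2 VC-HIT; vc=[14,20,30]
#14 0xa3→b20/s0 VC-HIT; vc=[14,8,30]
#15 0xa7→b20/s0 L1-HIT; vc=[14,8,30]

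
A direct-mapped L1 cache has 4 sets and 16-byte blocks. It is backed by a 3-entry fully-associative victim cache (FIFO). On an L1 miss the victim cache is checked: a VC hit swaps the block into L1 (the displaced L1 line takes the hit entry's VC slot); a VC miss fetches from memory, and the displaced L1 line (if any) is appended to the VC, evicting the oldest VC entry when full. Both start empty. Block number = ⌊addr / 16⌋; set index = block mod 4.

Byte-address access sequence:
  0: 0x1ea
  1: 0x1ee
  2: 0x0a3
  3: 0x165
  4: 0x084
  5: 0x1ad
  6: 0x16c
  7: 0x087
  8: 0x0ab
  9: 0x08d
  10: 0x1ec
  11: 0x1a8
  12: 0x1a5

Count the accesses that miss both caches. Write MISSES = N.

MISSES = 5

#0 0x1ea→b30/s2 MISS; vc=[]
#1 0x1ee→b30/s2 L1-HIT; vc=[]
#2 0xa3→b10/s2 MISS; vc=[30]
#3 0x165→b22/s2 MISS; vc=[30,10]
#4 0x84→b8/s0 MISS; vc=[30,10]
#5 0x1ad→b26/s2 MISS; vc=[30,10,22]
#6 0x16c→b22/s2 VC-HIT; vc=[30,10,26]
#7 0x87→b8/s0 L1-HIT; vc=[30,10,26]
#8 0xab→b10/s2 VC-HIT; vc=[30,22,26]
#9 0x8d→b8/s0 L1-HIT; vc=[30,22,26]
#10 0x1ec→b30/s2 VC-HIT; vc=[10,22,26]
#11 0x1a8→b26/s2 VC-HIT; vc=[10,22,30]
#12 0x1a5→b26/s2 L1-HIT; vc=[10,22,30]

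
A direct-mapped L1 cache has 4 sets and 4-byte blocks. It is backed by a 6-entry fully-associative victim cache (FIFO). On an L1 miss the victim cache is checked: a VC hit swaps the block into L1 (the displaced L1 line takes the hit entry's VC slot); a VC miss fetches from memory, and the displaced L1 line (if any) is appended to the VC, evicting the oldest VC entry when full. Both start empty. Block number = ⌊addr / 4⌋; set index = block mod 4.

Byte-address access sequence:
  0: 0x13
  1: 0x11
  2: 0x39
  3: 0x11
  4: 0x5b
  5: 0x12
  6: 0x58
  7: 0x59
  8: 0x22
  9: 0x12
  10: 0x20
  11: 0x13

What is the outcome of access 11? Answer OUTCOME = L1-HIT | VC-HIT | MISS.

OUTCOME = VC-HIT

0: 0x13 (blk 4, set 0) → MISS  vc=[]
1: 0x11 (blk 4, set 0) → L1-HIT  vc=[]
2: 0x39 (blk 14, set 2) → MISS  vc=[]
3: 0x11 (blk 4, set 0) → L1-HIT  vc=[]
4: 0x5b (blk 22, set 2) → MISS  vc=[14]
5: 0x12 (blk 4, set 0) → L1-HIT  vc=[14]
6: 0x58 (blk 22, set 2) → L1-HIT  vc=[14]
7: 0x59 (blk 22, set 2) → L1-HIT  vc=[14]
8: 0x22 (blk 8, set 0) → MISS  vc=[14, 4]
9: 0x12 (blk 4, set 0) → VC-HIT  vc=[14, 8]
10: 0x20 (blk 8, set 0) → VC-HIT  vc=[14, 4]
11: 0x13 (blk 4, set 0) → VC-HIT  vc=[14, 8]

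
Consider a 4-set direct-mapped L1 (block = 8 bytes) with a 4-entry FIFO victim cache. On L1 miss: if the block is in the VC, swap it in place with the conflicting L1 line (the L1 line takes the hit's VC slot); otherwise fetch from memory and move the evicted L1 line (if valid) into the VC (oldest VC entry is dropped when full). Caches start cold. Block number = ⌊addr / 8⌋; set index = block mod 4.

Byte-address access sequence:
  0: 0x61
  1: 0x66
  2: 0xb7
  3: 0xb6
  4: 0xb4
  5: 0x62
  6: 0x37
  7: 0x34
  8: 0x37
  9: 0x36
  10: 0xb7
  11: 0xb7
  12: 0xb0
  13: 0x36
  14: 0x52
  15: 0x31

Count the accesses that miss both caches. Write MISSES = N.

MISSES = 4

  [0] addr=0x61 blk=12 s=0: MISS | VC []
  [1] addr=0x66 blk=12 s=0: L1-HIT | VC []
  [2] addr=0xb7 blk=22 s=2: MISS | VC []
  [3] addr=0xb6 blk=22 s=2: L1-HIT | VC []
  [4] addr=0xb4 blk=22 s=2: L1-HIT | VC []
  [5] addr=0x62 blk=12 s=0: L1-HIT | VC []
  [6] addr=0x37 blk=6 s=2: MISS | VC [22]
  [7] addr=0x34 blk=6 s=2: L1-HIT | VC [22]
  [8] addr=0x37 blk=6 s=2: L1-HIT | VC [22]
  [9] addr=0x36 blk=6 s=2: L1-HIT | VC [22]
  [10] addr=0xb7 blk=22 s=2: VC-HIT | VC [6]
  [11] addr=0xb7 blk=22 s=2: L1-HIT | VC [6]
  [12] addr=0xb0 blk=22 s=2: L1-HIT | VC [6]
  [13] addr=0x36 blk=6 s=2: VC-HIT | VC [22]
  [14] addr=0x52 blk=10 s=2: MISS | VC [22, 6]
  [15] addr=0x31 blk=6 s=2: VC-HIT | VC [22, 10]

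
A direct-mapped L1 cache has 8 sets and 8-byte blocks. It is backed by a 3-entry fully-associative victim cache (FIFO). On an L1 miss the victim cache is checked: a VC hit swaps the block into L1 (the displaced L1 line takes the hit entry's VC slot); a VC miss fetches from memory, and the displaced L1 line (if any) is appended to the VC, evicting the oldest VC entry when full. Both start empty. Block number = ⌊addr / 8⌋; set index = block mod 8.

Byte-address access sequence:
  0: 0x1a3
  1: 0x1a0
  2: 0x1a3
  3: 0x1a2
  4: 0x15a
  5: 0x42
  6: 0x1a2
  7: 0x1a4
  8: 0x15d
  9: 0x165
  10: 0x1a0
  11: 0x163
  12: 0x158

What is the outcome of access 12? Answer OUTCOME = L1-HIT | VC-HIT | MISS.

OUTCOME = L1-HIT

#0 0x1a3→b52/s4 MISS; vc=[]
#1 0x1a0→b52/s4 L1-HIT; vc=[]
#2 0x1a3→b52/s4 L1-HIT; vc=[]
#3 0x1a2→b52/s4 L1-HIT; vc=[]
#4 0x15a→b43/s3 MISS; vc=[]
#5 0x42→b8/s0 MISS; vc=[]
#6 0x1a2→b52/s4 L1-HIT; vc=[]
#7 0x1a4→b52/s4 L1-HIT; vc=[]
#8 0x15d→b43/s3 L1-HIT; vc=[]
#9 0x165→b44/s4 MISS; vc=[52]
#10 0x1a0→b52/s4 VC-HIT; vc=[44]
#11 0x163→b44/s4 VC-HIT; vc=[52]
#12 0x158→b43/s3 L1-HIT; vc=[52]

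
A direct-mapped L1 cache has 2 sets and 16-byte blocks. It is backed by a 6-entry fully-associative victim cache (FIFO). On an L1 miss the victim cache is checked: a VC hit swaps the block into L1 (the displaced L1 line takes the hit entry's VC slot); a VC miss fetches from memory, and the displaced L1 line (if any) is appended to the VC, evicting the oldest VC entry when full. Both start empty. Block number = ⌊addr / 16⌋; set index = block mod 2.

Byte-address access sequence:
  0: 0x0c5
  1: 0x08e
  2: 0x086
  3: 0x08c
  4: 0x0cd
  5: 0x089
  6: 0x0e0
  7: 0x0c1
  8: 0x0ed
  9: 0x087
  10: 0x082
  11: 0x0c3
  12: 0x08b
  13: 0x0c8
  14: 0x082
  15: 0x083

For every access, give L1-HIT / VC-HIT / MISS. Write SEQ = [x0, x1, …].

SEQ = [MISS, MISS, L1-HIT, L1-HIT, VC-HIT, VC-HIT, MISS, VC-HIT, VC-HIT, VC-HIT, L1-HIT, VC-HIT, VC-HIT, VC-HIT, VC-HIT, L1-HIT]

#0 0xc5→b12/s0 MISS; vc=[]
#1 0x8e→b8/s0 MISS; vc=[12]
#2 0x86→b8/s0 L1-HIT; vc=[12]
#3 0x8c→b8/s0 L1-HIT; vc=[12]
#4 0xcd→b12/s0 VC-HIT; vc=[8]
#5 0x89→b8/s0 VC-HIT; vc=[12]
#6 0xe0→b14/s0 MISS; vc=[12,8]
#7 0xc1→b12/s0 VC-HIT; vc=[14,8]
#8 0xed→b14/s0 VC-HIT; vc=[12,8]
#9 0x87→b8/s0 VC-HIT; vc=[12,14]
#10 0x82→b8/s0 L1-HIT; vc=[12,14]
#11 0xc3→b12/s0 VC-HIT; vc=[8,14]
#12 0x8b→b8/s0 VC-HIT; vc=[12,14]
#13 0xc8→b12/s0 VC-HIT; vc=[8,14]
#14 0x82→b8/s0 VC-HIT; vc=[12,14]
#15 0x83→b8/s0 L1-HIT; vc=[12,14]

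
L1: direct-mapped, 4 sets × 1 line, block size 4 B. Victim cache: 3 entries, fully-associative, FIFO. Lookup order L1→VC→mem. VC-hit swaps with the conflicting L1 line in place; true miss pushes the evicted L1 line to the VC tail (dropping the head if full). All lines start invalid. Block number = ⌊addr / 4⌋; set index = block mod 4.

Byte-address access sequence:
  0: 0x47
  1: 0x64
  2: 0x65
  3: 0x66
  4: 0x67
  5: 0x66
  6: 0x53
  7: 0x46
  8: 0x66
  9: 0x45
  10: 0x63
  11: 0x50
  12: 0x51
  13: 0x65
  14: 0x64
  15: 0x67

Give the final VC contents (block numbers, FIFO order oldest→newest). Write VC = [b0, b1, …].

0: 0x47 (blk 17, set 1) → MISS  vc=[]
1: 0x64 (blk 25, set 1) → MISS  vc=[17]
2: 0x65 (blk 25, set 1) → L1-HIT  vc=[17]
3: 0x66 (blk 25, set 1) → L1-HIT  vc=[17]
4: 0x67 (blk 25, set 1) → L1-HIT  vc=[17]
5: 0x66 (blk 25, set 1) → L1-HIT  vc=[17]
6: 0x53 (blk 20, set 0) → MISS  vc=[17]
7: 0x46 (blk 17, set 1) → VC-HIT  vc=[25]
8: 0x66 (blk 25, set 1) → VC-HIT  vc=[17]
9: 0x45 (blk 17, set 1) → VC-HIT  vc=[25]
10: 0x63 (blk 24, set 0) → MISS  vc=[25, 20]
11: 0x50 (blk 20, set 0) → VC-HIT  vc=[25, 24]
12: 0x51 (blk 20, set 0) → L1-HIT  vc=[25, 24]
13: 0x65 (blk 25, set 1) → VC-HIT  vc=[17, 24]
14: 0x64 (blk 25, set 1) → L1-HIT  vc=[17, 24]
15: 0x67 (blk 25, set 1) → L1-HIT  vc=[17, 24]

VC = [17, 24]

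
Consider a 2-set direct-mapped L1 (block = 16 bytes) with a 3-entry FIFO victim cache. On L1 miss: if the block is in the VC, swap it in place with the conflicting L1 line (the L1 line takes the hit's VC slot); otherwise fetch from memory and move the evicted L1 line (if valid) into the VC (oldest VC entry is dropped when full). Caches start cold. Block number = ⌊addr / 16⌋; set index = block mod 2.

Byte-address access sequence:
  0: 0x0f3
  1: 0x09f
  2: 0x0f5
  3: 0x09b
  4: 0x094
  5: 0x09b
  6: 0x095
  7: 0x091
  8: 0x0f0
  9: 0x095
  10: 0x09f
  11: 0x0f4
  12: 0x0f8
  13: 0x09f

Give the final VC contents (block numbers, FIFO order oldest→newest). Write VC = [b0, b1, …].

  [0] addr=0xf3 blk=15 s=1: MISS | VC []
  [1] addr=0x9f blk=9 s=1: MISS | VC [15]
  [2] addr=0xf5 blk=15 s=1: VC-HIT | VC [9]
  [3] addr=0x9b blk=9 s=1: VC-HIT | VC [15]
  [4] addr=0x94 blk=9 s=1: L1-HIT | VC [15]
  [5] addr=0x9b blk=9 s=1: L1-HIT | VC [15]
  [6] addr=0x95 blk=9 s=1: L1-HIT | VC [15]
  [7] addr=0x91 blk=9 s=1: L1-HIT | VC [15]
  [8] addr=0xf0 blk=15 s=1: VC-HIT | VC [9]
  [9] addr=0x95 blk=9 s=1: VC-HIT | VC [15]
  [10] addr=0x9f blk=9 s=1: L1-HIT | VC [15]
  [11] addr=0xf4 blk=15 s=1: VC-HIT | VC [9]
  [12] addr=0xf8 blk=15 s=1: L1-HIT | VC [9]
  [13] addr=0x9f blk=9 s=1: VC-HIT | VC [15]

VC = [15]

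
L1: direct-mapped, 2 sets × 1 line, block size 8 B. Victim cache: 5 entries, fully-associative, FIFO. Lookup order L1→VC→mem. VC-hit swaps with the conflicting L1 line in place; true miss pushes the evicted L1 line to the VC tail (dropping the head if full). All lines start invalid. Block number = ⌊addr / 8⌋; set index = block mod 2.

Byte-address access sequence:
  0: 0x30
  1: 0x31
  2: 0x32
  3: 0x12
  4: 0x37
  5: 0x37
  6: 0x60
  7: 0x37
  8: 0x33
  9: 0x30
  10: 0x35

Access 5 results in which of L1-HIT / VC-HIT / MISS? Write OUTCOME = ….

OUTCOME = L1-HIT

  [0] addr=0x30 blk=6 s=0: MISS | VC []
  [1] addr=0x31 blk=6 s=0: L1-HIT | VC []
  [2] addr=0x32 blk=6 s=0: L1-HIT | VC []
  [3] addr=0x12 blk=2 s=0: MISS | VC [6]
  [4] addr=0x37 blk=6 s=0: VC-HIT | VC [2]
  [5] addr=0x37 blk=6 s=0: L1-HIT | VC [2]
  [6] addr=0x60 blk=12 s=0: MISS | VC [2, 6]
  [7] addr=0x37 blk=6 s=0: VC-HIT | VC [2, 12]
  [8] addr=0x33 blk=6 s=0: L1-HIT | VC [2, 12]
  [9] addr=0x30 blk=6 s=0: L1-HIT | VC [2, 12]
  [10] addr=0x35 blk=6 s=0: L1-HIT | VC [2, 12]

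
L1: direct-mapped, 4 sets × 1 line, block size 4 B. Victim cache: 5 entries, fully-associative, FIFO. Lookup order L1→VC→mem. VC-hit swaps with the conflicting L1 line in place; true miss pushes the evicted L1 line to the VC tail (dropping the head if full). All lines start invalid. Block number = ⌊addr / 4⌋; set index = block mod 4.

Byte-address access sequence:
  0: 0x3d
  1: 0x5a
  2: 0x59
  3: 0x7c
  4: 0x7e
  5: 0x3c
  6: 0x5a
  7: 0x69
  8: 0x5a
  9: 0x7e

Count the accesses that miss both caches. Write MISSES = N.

  [0] addr=0x3d blk=15 s=3: MISS | VC []
  [1] addr=0x5a blk=22 s=2: MISS | VC []
  [2] addr=0x59 blk=22 s=2: L1-HIT | VC []
  [3] addr=0x7c blk=31 s=3: MISS | VC [15]
  [4] addr=0x7e blk=31 s=3: L1-HIT | VC [15]
  [5] addr=0x3c blk=15 s=3: VC-HIT | VC [31]
  [6] addr=0x5a blk=22 s=2: L1-HIT | VC [31]
  [7] addr=0x69 blk=26 s=2: MISS | VC [31, 22]
  [8] addr=0x5a blk=22 s=2: VC-HIT | VC [31, 26]
  [9] addr=0x7e blk=31 s=3: VC-HIT | VC [15, 26]

MISSES = 4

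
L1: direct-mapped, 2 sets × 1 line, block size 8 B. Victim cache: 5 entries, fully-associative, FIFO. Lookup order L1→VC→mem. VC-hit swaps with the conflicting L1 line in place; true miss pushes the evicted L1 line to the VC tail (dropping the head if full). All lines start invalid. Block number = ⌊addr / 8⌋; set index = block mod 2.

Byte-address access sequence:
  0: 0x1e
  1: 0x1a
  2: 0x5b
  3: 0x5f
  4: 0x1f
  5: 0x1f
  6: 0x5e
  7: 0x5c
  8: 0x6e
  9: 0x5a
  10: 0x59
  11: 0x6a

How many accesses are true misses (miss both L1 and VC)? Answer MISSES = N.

0: 0x1e (blk 3, set 1) → MISS  vc=[]
1: 0x1a (blk 3, set 1) → L1-HIT  vc=[]
2: 0x5b (blk 11, set 1) → MISS  vc=[3]
3: 0x5f (blk 11, set 1) → L1-HIT  vc=[3]
4: 0x1f (blk 3, set 1) → VC-HIT  vc=[11]
5: 0x1f (blk 3, set 1) → L1-HIT  vc=[11]
6: 0x5e (blk 11, set 1) → VC-HIT  vc=[3]
7: 0x5c (blk 11, set 1) → L1-HIT  vc=[3]
8: 0x6e (blk 13, set 1) → MISS  vc=[3, 11]
9: 0x5a (blk 11, set 1) → VC-HIT  vc=[3, 13]
10: 0x59 (blk 11, set 1) → L1-HIT  vc=[3, 13]
11: 0x6a (blk 13, set 1) → VC-HIT  vc=[3, 11]

MISSES = 3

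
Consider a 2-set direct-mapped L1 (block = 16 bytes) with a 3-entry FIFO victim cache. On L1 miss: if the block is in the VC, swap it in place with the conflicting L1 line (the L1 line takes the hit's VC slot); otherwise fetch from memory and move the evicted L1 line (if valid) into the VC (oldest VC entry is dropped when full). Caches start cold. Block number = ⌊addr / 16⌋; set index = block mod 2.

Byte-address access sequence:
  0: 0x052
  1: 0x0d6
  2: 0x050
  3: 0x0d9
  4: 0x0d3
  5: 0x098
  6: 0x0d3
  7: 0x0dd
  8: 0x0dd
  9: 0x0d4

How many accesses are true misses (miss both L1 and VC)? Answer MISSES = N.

  [0] addr=0x52 blk=5 s=1: MISS | VC []
  [1] addr=0xd6 blk=13 s=1: MISS | VC [5]
  [2] addr=0x50 blk=5 s=1: VC-HIT | VC [13]
  [3] addr=0xd9 blk=13 s=1: VC-HIT | VC [5]
  [4] addr=0xd3 blk=13 s=1: L1-HIT | VC [5]
  [5] addr=0x98 blk=9 s=1: MISS | VC [5, 13]
  [6] addr=0xd3 blk=13 s=1: VC-HIT | VC [5, 9]
  [7] addr=0xdd blk=13 s=1: L1-HIT | VC [5, 9]
  [8] addr=0xdd blk=13 s=1: L1-HIT | VC [5, 9]
  [9] addr=0xd4 blk=13 s=1: L1-HIT | VC [5, 9]

MISSES = 3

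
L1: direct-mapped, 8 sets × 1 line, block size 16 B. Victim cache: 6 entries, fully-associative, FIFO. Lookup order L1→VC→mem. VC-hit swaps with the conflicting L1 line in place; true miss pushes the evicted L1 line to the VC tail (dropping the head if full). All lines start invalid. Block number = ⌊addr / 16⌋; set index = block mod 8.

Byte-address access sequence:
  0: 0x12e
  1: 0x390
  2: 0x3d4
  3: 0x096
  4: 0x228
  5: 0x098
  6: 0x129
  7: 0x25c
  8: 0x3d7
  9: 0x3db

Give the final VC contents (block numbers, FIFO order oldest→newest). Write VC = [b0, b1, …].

0: 0x12e (blk 18, set 2) → MISS  vc=[]
1: 0x390 (blk 57, set 1) → MISS  vc=[]
2: 0x3d4 (blk 61, set 5) → MISS  vc=[]
3: 0x96 (blk 9, set 1) → MISS  vc=[57]
4: 0x228 (blk 34, set 2) → MISS  vc=[57, 18]
5: 0x98 (blk 9, set 1) → L1-HIT  vc=[57, 18]
6: 0x129 (blk 18, set 2) → VC-HIT  vc=[57, 34]
7: 0x25c (blk 37, set 5) → MISS  vc=[57, 34, 61]
8: 0x3d7 (blk 61, set 5) → VC-HIT  vc=[57, 34, 37]
9: 0x3db (blk 61, set 5) → L1-HIT  vc=[57, 34, 37]

VC = [57, 34, 37]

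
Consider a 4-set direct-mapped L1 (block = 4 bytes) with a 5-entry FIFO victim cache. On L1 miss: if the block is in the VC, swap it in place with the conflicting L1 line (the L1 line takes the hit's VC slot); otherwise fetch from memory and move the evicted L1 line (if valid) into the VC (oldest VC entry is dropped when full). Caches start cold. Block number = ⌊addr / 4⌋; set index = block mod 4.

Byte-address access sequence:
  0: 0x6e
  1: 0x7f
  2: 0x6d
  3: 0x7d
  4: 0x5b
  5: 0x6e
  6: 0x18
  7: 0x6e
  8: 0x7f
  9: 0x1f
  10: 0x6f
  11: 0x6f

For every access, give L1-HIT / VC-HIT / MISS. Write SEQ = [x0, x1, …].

SEQ = [MISS, MISS, VC-HIT, VC-HIT, MISS, VC-HIT, MISS, L1-HIT, VC-HIT, MISS, VC-HIT, L1-HIT]

0: 0x6e (blk 27, set 3) → MISS  vc=[]
1: 0x7f (blk 31, set 3) → MISS  vc=[27]
2: 0x6d (blk 27, set 3) → VC-HIT  vc=[31]
3: 0x7d (blk 31, set 3) → VC-HIT  vc=[27]
4: 0x5b (blk 22, set 2) → MISS  vc=[27]
5: 0x6e (blk 27, set 3) → VC-HIT  vc=[31]
6: 0x18 (blk 6, set 2) → MISS  vc=[31, 22]
7: 0x6e (blk 27, set 3) → L1-HIT  vc=[31, 22]
8: 0x7f (blk 31, set 3) → VC-HIT  vc=[27, 22]
9: 0x1f (blk 7, set 3) → MISS  vc=[27, 22, 31]
10: 0x6f (blk 27, set 3) → VC-HIT  vc=[7, 22, 31]
11: 0x6f (blk 27, set 3) → L1-HIT  vc=[7, 22, 31]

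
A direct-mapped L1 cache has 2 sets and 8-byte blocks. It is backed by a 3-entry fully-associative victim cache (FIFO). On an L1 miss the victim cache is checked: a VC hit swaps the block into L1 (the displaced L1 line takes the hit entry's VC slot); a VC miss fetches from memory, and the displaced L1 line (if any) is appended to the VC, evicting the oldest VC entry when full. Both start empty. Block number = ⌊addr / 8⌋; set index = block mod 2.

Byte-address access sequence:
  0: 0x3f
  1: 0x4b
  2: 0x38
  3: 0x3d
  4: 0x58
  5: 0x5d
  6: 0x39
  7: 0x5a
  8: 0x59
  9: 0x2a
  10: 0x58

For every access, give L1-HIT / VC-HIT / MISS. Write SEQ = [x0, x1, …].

SEQ = [MISS, MISS, VC-HIT, L1-HIT, MISS, L1-HIT, VC-HIT, VC-HIT, L1-HIT, MISS, VC-HIT]

#0 0x3f→b7/s1 MISS; vc=[]
#1 0x4b→b9/s1 MISS; vc=[7]
#2 0x38→b7/s1 VC-HIT; vc=[9]
#3 0x3d→b7/s1 L1-HIT; vc=[9]
#4 0x58→b11/s1 MISS; vc=[9,7]
#5 0x5d→b11/s1 L1-HIT; vc=[9,7]
#6 0x39→b7/s1 VC-HIT; vc=[9,11]
#7 0x5a→b11/s1 VC-HIT; vc=[9,7]
#8 0x59→b11/s1 L1-HIT; vc=[9,7]
#9 0x2a→b5/s1 MISS; vc=[9,7,11]
#10 0x58→b11/s1 VC-HIT; vc=[9,7,5]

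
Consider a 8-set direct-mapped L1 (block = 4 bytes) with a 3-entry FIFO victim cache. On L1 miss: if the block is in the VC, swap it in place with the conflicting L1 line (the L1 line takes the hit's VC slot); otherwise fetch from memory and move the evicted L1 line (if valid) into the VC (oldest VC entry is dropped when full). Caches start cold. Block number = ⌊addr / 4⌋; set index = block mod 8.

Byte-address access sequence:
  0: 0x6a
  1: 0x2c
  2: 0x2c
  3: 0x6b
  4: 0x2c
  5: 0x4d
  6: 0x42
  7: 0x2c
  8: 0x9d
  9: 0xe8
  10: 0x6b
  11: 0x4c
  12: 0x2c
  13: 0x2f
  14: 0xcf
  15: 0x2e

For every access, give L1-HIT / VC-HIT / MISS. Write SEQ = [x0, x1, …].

SEQ = [MISS, MISS, L1-HIT, L1-HIT, L1-HIT, MISS, MISS, VC-HIT, MISS, MISS, VC-HIT, VC-HIT, VC-HIT, L1-HIT, MISS, VC-HIT]

0: 0x6a (blk 26, set 2) → MISS  vc=[]
1: 0x2c (blk 11, set 3) → MISS  vc=[]
2: 0x2c (blk 11, set 3) → L1-HIT  vc=[]
3: 0x6b (blk 26, set 2) → L1-HIT  vc=[]
4: 0x2c (blk 11, set 3) → L1-HIT  vc=[]
5: 0x4d (blk 19, set 3) → MISS  vc=[11]
6: 0x42 (blk 16, set 0) → MISS  vc=[11]
7: 0x2c (blk 11, set 3) → VC-HIT  vc=[19]
8: 0x9d (blk 39, set 7) → MISS  vc=[19]
9: 0xe8 (blk 58, set 2) → MISS  vc=[19, 26]
10: 0x6b (blk 26, set 2) → VC-HIT  vc=[19, 58]
11: 0x4c (blk 19, set 3) → VC-HIT  vc=[11, 58]
12: 0x2c (blk 11, set 3) → VC-HIT  vc=[19, 58]
13: 0x2f (blk 11, set 3) → L1-HIT  vc=[19, 58]
14: 0xcf (blk 51, set 3) → MISS  vc=[19, 58, 11]
15: 0x2e (blk 11, set 3) → VC-HIT  vc=[19, 58, 51]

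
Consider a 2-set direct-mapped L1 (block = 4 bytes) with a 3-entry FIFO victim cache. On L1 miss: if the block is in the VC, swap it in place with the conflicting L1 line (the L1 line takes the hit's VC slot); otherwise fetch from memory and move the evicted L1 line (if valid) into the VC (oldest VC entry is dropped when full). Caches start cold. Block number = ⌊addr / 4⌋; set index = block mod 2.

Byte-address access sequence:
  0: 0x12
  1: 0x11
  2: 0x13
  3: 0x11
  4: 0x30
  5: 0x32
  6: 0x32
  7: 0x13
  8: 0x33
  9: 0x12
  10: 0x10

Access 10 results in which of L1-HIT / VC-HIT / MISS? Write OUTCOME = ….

0: 0x12 (blk 4, set 0) → MISS  vc=[]
1: 0x11 (blk 4, set 0) → L1-HIT  vc=[]
2: 0x13 (blk 4, set 0) → L1-HIT  vc=[]
3: 0x11 (blk 4, set 0) → L1-HIT  vc=[]
4: 0x30 (blk 12, set 0) → MISS  vc=[4]
5: 0x32 (blk 12, set 0) → L1-HIT  vc=[4]
6: 0x32 (blk 12, set 0) → L1-HIT  vc=[4]
7: 0x13 (blk 4, set 0) → VC-HIT  vc=[12]
8: 0x33 (blk 12, set 0) → VC-HIT  vc=[4]
9: 0x12 (blk 4, set 0) → VC-HIT  vc=[12]
10: 0x10 (blk 4, set 0) → L1-HIT  vc=[12]

OUTCOME = L1-HIT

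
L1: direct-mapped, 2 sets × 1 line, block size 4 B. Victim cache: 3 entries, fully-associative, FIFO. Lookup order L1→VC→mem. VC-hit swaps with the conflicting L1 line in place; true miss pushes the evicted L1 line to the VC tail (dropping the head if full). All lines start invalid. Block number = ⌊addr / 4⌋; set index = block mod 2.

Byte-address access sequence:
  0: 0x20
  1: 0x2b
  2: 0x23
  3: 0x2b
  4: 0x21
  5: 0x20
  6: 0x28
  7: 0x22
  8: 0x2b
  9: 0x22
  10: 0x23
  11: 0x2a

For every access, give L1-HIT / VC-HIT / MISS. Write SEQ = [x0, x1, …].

SEQ = [MISS, MISS, VC-HIT, VC-HIT, VC-HIT, L1-HIT, VC-HIT, VC-HIT, VC-HIT, VC-HIT, L1-HIT, VC-HIT]

#0 0x20→b8/s0 MISS; vc=[]
#1 0x2b→b10/s0 MISS; vc=[8]
#2 0x23→b8/s0 VC-HIT; vc=[10]
#3 0x2b→b10/s0 VC-HIT; vc=[8]
#4 0x21→b8/s0 VC-HIT; vc=[10]
#5 0x20→b8/s0 L1-HIT; vc=[10]
#6 0x28→b10/s0 VC-HIT; vc=[8]
#7 0x22→b8/s0 VC-HIT; vc=[10]
#8 0x2b→b10/s0 VC-HIT; vc=[8]
#9 0x22→b8/s0 VC-HIT; vc=[10]
#10 0x23→b8/s0 L1-HIT; vc=[10]
#11 0x2a→b10/s0 VC-HIT; vc=[8]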